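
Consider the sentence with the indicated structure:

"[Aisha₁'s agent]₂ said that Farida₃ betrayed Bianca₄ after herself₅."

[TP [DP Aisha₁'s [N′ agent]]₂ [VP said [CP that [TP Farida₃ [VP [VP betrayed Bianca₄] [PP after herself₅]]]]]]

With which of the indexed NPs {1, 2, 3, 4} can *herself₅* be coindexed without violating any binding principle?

{3}

*herself* is an anaphor, so Principle A applies: it must be bound in its binding domain.
Binding domain of *herself₅*: the embedded TP, whose subject is Farida₃.
*Aisha₁* does not c-command the anaphor → cannot bind it.
*[Aisha₁'s agent]₂* c-commands the anaphor but is outside its binding domain → cannot satisfy Principle A.
*Farida₃* c-commands the anaphor within its binding domain → licit binder.
*Bianca₄* does not c-command the anaphor → cannot bind it.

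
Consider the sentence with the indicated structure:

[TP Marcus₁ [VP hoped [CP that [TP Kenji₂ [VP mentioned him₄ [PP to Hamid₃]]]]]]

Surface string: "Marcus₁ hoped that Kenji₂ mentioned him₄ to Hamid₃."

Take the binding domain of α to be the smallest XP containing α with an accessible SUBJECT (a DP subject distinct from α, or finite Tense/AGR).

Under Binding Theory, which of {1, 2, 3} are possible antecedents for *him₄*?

{1}

*him* is a pronoun, so Principle B applies: it must be free in its binding domain.
Binding domain of *him₄*: the embedded TP, whose subject is Kenji₂.
*Marcus₁* c-commands the pronoun but from outside its binding domain, and is not c-commanded by it → coindexation permitted.
*Kenji₂* c-commands the pronoun within its binding domain → coindexation would violate Principle B.
*Hamid₃*: the pronoun c-commands this R-expression → coindexation would violate Principle C on *Hamid₃*.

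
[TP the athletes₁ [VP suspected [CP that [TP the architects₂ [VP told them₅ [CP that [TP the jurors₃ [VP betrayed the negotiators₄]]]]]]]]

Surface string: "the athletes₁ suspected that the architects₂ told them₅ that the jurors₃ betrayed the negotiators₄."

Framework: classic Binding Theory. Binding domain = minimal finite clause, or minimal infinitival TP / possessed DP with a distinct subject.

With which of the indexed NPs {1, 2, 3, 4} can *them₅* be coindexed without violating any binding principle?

{1}

*them* is a pronoun, so Principle B applies: it must be free in its binding domain.
Binding domain of *them₅*: the embedded TP, whose subject is the architects₂.
*the athletes₁* c-commands the pronoun but from outside its binding domain, and is not c-commanded by it → coindexation permitted.
*the architects₂* c-commands the pronoun within its binding domain → coindexation would violate Principle B.
*the jurors₃*: the pronoun c-commands this R-expression → coindexation would violate Principle C on *the jurors₃*.
*the negotiators₄*: the pronoun c-commands this R-expression → coindexation would violate Principle C on *the negotiators₄*.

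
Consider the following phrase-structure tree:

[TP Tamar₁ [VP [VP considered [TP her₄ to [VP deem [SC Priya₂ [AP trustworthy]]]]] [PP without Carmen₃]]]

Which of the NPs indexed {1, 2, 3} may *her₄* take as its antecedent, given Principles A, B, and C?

*her* is a pronoun, so Principle B applies: it must be free in its binding domain.
Binding domain of *her₄*: the matrix TP, whose subject is Tamar₁.
*Tamar₁* c-commands the pronoun within its binding domain → coindexation would violate Principle B.
*Priya₂*: the pronoun c-commands this R-expression → coindexation would violate Principle C on *Priya₂*.
*Carmen₃* and the pronoun do not c-command one another → neither Principle B nor Principle C is at stake; coindexation permitted.

{3}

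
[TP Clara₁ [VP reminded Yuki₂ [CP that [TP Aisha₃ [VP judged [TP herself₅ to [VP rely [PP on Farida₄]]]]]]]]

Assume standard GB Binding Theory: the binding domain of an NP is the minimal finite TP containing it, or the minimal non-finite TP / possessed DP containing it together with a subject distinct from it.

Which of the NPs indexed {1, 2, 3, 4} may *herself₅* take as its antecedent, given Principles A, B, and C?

*herself* is an anaphor, so Principle A applies: it must be bound in its binding domain.
Binding domain of *herself₅*: the embedded TP, whose subject is Aisha₃.
*Clara₁* c-commands the anaphor but is outside its binding domain → cannot satisfy Principle A.
*Yuki₂* c-commands the anaphor but is outside its binding domain → cannot satisfy Principle A.
*Aisha₃* c-commands the anaphor within its binding domain → licit binder.
*Farida₄* does not c-command the anaphor → cannot bind it.

{3}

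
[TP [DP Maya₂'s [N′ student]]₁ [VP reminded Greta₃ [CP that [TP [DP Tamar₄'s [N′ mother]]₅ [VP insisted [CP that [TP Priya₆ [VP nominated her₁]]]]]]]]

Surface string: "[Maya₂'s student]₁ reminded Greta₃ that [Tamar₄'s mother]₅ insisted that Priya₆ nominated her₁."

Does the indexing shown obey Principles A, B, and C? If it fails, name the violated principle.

The two coindexed NPs are *[Maya₂'s student]₁* and *her₁*.
*her₁* is a pronoun; its binding domain is the embedded TP, whose subject is Priya₆. Within that domain it is c-commanded only by *Priya₆*, which carries a different index — the pronoun is free locally, so Principle B holds.
*[Maya₂'s student]₁* is an R-expression; *her₁* does not c-command it, and no other NP shares its index, so Principle C is satisfied.
All principles are respected.

grammatical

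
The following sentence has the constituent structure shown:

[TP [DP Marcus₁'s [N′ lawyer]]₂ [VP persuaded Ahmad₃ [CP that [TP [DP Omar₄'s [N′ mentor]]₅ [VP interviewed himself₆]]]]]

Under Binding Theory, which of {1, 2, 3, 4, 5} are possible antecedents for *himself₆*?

{5}

*himself* is an anaphor, so Principle A applies: it must be bound in its binding domain.
Binding domain of *himself₆*: the embedded TP, whose subject is [Omar₄'s mentor]₅.
*Marcus₁* does not c-command the anaphor → cannot bind it.
*[Marcus₁'s lawyer]₂* c-commands the anaphor but is outside its binding domain → cannot satisfy Principle A.
*Ahmad₃* c-commands the anaphor but is outside its binding domain → cannot satisfy Principle A.
*Omar₄* does not c-command the anaphor → cannot bind it.
*[Omar₄'s mentor]₅* c-commands the anaphor within its binding domain → licit binder.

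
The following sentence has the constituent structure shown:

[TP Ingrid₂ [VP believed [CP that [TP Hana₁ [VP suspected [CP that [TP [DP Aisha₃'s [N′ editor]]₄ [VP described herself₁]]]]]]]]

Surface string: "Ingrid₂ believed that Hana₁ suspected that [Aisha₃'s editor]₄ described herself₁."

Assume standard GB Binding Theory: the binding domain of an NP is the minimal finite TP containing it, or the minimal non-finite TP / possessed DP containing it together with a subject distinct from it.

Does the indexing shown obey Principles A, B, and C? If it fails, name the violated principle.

The two coindexed NPs are *Hana₁* and *herself₁*.
*herself₁* is an anaphor. Principle A requires it to be bound within its binding domain — the embedded TP, whose subject is [Aisha₃'s editor]₄.
Within that domain it is c-commanded by *[Aisha₃'s editor]₄*, which does not share its index.
*Hana₁* does c-command the anaphor, but from outside its binding domain.
The anaphor is unbound in its domain → Principle A violation.

Principle A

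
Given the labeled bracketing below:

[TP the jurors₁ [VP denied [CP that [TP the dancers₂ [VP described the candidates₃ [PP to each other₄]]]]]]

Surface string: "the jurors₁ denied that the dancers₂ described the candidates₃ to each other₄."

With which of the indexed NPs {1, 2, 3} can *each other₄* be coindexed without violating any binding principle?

{2, 3}

*each other* is an anaphor, so Principle A applies: it must be bound in its binding domain.
Binding domain of *each other₄*: the embedded TP, whose subject is the dancers₂.
*the jurors₁* c-commands the anaphor but is outside its binding domain → cannot satisfy Principle A.
*the dancers₂* c-commands the anaphor within its binding domain → licit binder.
*the candidates₃* c-commands the anaphor within its binding domain → licit binder.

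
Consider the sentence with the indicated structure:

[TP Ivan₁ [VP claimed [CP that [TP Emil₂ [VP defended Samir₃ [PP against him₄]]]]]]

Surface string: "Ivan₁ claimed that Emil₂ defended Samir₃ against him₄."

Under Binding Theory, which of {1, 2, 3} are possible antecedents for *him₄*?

*him* is a pronoun, so Principle B applies: it must be free in its binding domain.
Binding domain of *him₄*: the embedded TP, whose subject is Emil₂.
*Ivan₁* c-commands the pronoun but from outside its binding domain, and is not c-commanded by it → coindexation permitted.
*Emil₂* c-commands the pronoun within its binding domain → coindexation would violate Principle B.
*Samir₃* c-commands the pronoun within its binding domain → coindexation would violate Principle B.

{1}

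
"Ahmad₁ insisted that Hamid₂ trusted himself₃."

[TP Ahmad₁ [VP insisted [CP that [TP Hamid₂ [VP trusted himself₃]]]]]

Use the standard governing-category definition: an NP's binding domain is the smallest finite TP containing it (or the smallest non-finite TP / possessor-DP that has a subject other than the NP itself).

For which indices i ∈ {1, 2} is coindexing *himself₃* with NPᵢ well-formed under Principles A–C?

{2}

*himself* is an anaphor, so Principle A applies: it must be bound in its binding domain.
Binding domain of *himself₃*: the embedded TP, whose subject is Hamid₂.
*Ahmad₁* c-commands the anaphor but is outside its binding domain → cannot satisfy Principle A.
*Hamid₂* c-commands the anaphor within its binding domain → licit binder.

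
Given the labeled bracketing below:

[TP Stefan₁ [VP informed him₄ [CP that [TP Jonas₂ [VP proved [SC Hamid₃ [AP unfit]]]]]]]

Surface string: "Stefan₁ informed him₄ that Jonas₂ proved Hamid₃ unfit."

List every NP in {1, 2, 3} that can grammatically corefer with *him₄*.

none

*him* is a pronoun, so Principle B applies: it must be free in its binding domain.
Binding domain of *him₄*: the matrix TP, whose subject is Stefan₁.
*Stefan₁* c-commands the pronoun within its binding domain → coindexation would violate Principle B.
*Jonas₂*: the pronoun c-commands this R-expression → coindexation would violate Principle C on *Jonas₂*.
*Hamid₃*: the pronoun c-commands this R-expression → coindexation would violate Principle C on *Hamid₃*.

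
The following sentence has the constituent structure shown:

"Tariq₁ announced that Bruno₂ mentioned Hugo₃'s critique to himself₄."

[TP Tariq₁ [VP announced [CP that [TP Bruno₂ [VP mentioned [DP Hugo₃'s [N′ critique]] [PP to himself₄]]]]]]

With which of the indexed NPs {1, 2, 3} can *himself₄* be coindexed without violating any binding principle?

{2}

*himself* is an anaphor, so Principle A applies: it must be bound in its binding domain.
Binding domain of *himself₄*: the embedded TP, whose subject is Bruno₂.
*Tariq₁* c-commands the anaphor but is outside its binding domain → cannot satisfy Principle A.
*Bruno₂* c-commands the anaphor within its binding domain → licit binder.
*Hugo₃* does not c-command the anaphor → cannot bind it.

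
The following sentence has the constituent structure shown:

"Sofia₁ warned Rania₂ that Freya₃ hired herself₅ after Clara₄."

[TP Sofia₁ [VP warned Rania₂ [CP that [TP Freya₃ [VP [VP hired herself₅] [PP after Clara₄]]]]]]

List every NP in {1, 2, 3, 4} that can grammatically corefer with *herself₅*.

{3}

*herself* is an anaphor, so Principle A applies: it must be bound in its binding domain.
Binding domain of *herself₅*: the embedded TP, whose subject is Freya₃.
*Sofia₁* c-commands the anaphor but is outside its binding domain → cannot satisfy Principle A.
*Rania₂* c-commands the anaphor but is outside its binding domain → cannot satisfy Principle A.
*Freya₃* c-commands the anaphor within its binding domain → licit binder.
*Clara₄* does not c-command the anaphor → cannot bind it.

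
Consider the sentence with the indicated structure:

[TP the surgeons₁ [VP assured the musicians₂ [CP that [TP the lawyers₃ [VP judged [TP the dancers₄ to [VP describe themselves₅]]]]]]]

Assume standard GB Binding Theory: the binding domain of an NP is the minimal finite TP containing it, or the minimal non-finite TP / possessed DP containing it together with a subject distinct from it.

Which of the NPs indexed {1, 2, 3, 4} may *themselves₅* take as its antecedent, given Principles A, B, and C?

{4}

*themselves* is an anaphor, so Principle A applies: it must be bound in its binding domain.
Binding domain of *themselves₅*: the embedded TP, whose subject is the dancers₄.
*the surgeons₁* c-commands the anaphor but is outside its binding domain → cannot satisfy Principle A.
*the musicians₂* c-commands the anaphor but is outside its binding domain → cannot satisfy Principle A.
*the lawyers₃* c-commands the anaphor but is outside its binding domain → cannot satisfy Principle A.
*the dancers₄* c-commands the anaphor within its binding domain → licit binder.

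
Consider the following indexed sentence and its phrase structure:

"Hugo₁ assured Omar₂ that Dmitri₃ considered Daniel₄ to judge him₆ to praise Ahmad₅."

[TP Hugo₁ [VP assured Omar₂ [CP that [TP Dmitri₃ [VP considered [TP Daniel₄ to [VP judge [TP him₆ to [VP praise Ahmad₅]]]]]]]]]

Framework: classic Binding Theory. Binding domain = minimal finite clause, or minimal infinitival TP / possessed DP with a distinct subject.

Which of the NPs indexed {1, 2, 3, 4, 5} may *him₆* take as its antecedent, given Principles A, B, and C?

*him* is a pronoun, so Principle B applies: it must be free in its binding domain.
Binding domain of *him₆*: the embedded TP, whose subject is Daniel₄.
*Hugo₁* c-commands the pronoun but from outside its binding domain, and is not c-commanded by it → coindexation permitted.
*Omar₂* c-commands the pronoun but from outside its binding domain, and is not c-commanded by it → coindexation permitted.
*Dmitri₃* c-commands the pronoun but from outside its binding domain, and is not c-commanded by it → coindexation permitted.
*Daniel₄* c-commands the pronoun within its binding domain → coindexation would violate Principle B.
*Ahmad₅*: the pronoun c-commands this R-expression → coindexation would violate Principle C on *Ahmad₅*.

{1, 2, 3}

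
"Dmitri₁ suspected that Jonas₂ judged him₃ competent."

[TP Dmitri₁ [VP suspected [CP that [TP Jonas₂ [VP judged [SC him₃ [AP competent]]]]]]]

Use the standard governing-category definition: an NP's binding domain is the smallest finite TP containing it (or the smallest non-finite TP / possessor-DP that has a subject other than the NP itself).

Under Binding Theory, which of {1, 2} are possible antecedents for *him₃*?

{1}

*him* is a pronoun, so Principle B applies: it must be free in its binding domain.
Binding domain of *him₃*: the embedded TP, whose subject is Jonas₂.
*Dmitri₁* c-commands the pronoun but from outside its binding domain, and is not c-commanded by it → coindexation permitted.
*Jonas₂* c-commands the pronoun within its binding domain → coindexation would violate Principle B.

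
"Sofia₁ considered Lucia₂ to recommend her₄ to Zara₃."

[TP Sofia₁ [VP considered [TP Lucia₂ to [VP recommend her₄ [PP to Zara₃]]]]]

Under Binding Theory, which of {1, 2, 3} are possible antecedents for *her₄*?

{1}

*her* is a pronoun, so Principle B applies: it must be free in its binding domain.
Binding domain of *her₄*: the embedded TP, whose subject is Lucia₂.
*Sofia₁* c-commands the pronoun but from outside its binding domain, and is not c-commanded by it → coindexation permitted.
*Lucia₂* c-commands the pronoun within its binding domain → coindexation would violate Principle B.
*Zara₃*: the pronoun c-commands this R-expression → coindexation would violate Principle C on *Zara₃*.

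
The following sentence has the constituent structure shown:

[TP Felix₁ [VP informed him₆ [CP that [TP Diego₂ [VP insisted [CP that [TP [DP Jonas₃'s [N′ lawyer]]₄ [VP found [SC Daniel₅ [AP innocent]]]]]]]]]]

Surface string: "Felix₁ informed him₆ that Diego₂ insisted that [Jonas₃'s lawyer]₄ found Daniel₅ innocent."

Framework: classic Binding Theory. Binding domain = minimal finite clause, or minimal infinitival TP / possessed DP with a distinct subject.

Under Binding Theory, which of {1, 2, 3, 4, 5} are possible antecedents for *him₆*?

*him* is a pronoun, so Principle B applies: it must be free in its binding domain.
Binding domain of *him₆*: the matrix TP, whose subject is Felix₁.
*Felix₁* c-commands the pronoun within its binding domain → coindexation would violate Principle B.
*Diego₂*: the pronoun c-commands this R-expression → coindexation would violate Principle C on *Diego₂*.
*Jonas₃*: the pronoun c-commands this R-expression → coindexation would violate Principle C on *Jonas₃*.
*[Jonas₃'s lawyer]₄*: the pronoun c-commands this R-expression → coindexation would violate Principle C on *[Jonas₃'s lawyer]₄*.
*Daniel₅*: the pronoun c-commands this R-expression → coindexation would violate Principle C on *Daniel₅*.

none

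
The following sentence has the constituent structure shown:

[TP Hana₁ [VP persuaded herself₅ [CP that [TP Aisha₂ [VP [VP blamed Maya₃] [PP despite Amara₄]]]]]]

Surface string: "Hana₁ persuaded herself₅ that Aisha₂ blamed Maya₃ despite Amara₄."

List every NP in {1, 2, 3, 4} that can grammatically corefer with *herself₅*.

*herself* is an anaphor, so Principle A applies: it must be bound in its binding domain.
Binding domain of *herself₅*: the matrix TP, whose subject is Hana₁.
*Hana₁* c-commands the anaphor within its binding domain → licit binder.
*Aisha₂* does not c-command the anaphor → cannot bind it.
*Maya₃* does not c-command the anaphor → cannot bind it.
*Amara₄* does not c-command the anaphor → cannot bind it.

{1}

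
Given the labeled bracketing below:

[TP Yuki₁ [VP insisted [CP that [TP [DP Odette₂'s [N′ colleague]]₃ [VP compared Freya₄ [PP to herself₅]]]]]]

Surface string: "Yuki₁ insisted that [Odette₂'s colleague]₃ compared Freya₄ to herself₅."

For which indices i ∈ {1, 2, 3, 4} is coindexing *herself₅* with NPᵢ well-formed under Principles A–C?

{3, 4}

*herself* is an anaphor, so Principle A applies: it must be bound in its binding domain.
Binding domain of *herself₅*: the embedded TP, whose subject is [Odette₂'s colleague]₃.
*Yuki₁* c-commands the anaphor but is outside its binding domain → cannot satisfy Principle A.
*Odette₂* does not c-command the anaphor → cannot bind it.
*[Odette₂'s colleague]₃* c-commands the anaphor within its binding domain → licit binder.
*Freya₄* c-commands the anaphor within its binding domain → licit binder.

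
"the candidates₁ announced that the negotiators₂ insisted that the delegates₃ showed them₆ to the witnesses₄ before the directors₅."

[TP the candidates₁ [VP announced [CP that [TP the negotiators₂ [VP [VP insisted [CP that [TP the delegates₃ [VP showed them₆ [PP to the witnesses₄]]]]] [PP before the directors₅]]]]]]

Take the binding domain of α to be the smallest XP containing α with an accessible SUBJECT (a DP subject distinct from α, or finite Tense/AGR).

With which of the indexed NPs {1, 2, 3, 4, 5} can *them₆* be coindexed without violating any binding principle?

{1, 2, 5}

*them* is a pronoun, so Principle B applies: it must be free in its binding domain.
Binding domain of *them₆*: the embedded TP, whose subject is the delegates₃.
*the candidates₁* c-commands the pronoun but from outside its binding domain, and is not c-commanded by it → coindexation permitted.
*the negotiators₂* c-commands the pronoun but from outside its binding domain, and is not c-commanded by it → coindexation permitted.
*the delegates₃* c-commands the pronoun within its binding domain → coindexation would violate Principle B.
*the witnesses₄*: the pronoun c-commands this R-expression → coindexation would violate Principle C on *the witnesses₄*.
*the directors₅* and the pronoun do not c-command one another → neither Principle B nor Principle C is at stake; coindexation permitted.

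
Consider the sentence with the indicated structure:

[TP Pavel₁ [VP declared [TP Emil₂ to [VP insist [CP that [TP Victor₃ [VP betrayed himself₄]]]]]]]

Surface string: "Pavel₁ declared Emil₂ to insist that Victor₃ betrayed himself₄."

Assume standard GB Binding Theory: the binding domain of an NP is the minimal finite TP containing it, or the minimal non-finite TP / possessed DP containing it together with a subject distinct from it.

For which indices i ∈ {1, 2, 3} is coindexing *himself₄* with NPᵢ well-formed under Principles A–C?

{3}

*himself* is an anaphor, so Principle A applies: it must be bound in its binding domain.
Binding domain of *himself₄*: the embedded TP, whose subject is Victor₃.
*Pavel₁* c-commands the anaphor but is outside its binding domain → cannot satisfy Principle A.
*Emil₂* c-commands the anaphor but is outside its binding domain → cannot satisfy Principle A.
*Victor₃* c-commands the anaphor within its binding domain → licit binder.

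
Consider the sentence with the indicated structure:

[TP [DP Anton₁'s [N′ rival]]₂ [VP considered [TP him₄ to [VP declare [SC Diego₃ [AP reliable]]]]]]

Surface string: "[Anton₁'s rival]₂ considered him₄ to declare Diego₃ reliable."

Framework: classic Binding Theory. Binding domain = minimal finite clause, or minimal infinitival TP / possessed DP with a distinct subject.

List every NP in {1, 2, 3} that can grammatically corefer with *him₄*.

*him* is a pronoun, so Principle B applies: it must be free in its binding domain.
Binding domain of *him₄*: the matrix TP, whose subject is [Anton₁'s rival]₂.
*Anton₁* and the pronoun do not c-command one another → neither Principle B nor Principle C is at stake; coindexation permitted.
*[Anton₁'s rival]₂* c-commands the pronoun within its binding domain → coindexation would violate Principle B.
*Diego₃*: the pronoun c-commands this R-expression → coindexation would violate Principle C on *Diego₃*.

{1}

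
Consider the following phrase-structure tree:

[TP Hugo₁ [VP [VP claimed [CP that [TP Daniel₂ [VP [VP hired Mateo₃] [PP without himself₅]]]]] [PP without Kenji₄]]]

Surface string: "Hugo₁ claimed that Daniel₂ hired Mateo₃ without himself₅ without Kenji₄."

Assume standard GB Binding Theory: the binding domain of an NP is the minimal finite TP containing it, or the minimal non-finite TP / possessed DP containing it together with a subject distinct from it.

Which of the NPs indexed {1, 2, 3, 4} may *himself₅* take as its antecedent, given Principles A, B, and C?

{2}

*himself* is an anaphor, so Principle A applies: it must be bound in its binding domain.
Binding domain of *himself₅*: the embedded TP, whose subject is Daniel₂.
*Hugo₁* c-commands the anaphor but is outside its binding domain → cannot satisfy Principle A.
*Daniel₂* c-commands the anaphor within its binding domain → licit binder.
*Mateo₃* does not c-command the anaphor → cannot bind it.
*Kenji₄* does not c-command the anaphor → cannot bind it.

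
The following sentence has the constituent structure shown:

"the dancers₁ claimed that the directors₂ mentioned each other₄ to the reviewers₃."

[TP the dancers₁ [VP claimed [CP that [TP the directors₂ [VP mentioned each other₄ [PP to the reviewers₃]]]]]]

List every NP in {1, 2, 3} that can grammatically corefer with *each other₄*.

*each other* is an anaphor, so Principle A applies: it must be bound in its binding domain.
Binding domain of *each other₄*: the embedded TP, whose subject is the directors₂.
*the dancers₁* c-commands the anaphor but is outside its binding domain → cannot satisfy Principle A.
*the directors₂* c-commands the anaphor within its binding domain → licit binder.
*the reviewers₃* does not c-command the anaphor → cannot bind it.

{2}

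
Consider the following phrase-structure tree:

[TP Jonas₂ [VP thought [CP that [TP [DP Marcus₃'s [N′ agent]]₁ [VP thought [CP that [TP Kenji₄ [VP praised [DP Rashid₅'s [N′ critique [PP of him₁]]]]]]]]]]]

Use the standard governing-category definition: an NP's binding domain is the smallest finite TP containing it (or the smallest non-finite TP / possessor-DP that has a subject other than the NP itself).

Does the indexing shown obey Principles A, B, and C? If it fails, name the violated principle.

The two coindexed NPs are *[Marcus₃'s agent]₁* and *him₁*.
*him₁* is a pronoun; its binding domain is the possessed DP, whose subject is Rashid₅. Within that domain it is c-commanded only by *Rashid₅*, which carries a different index — the pronoun is free locally, so Principle B holds.
*[Marcus₃'s agent]₁* is an R-expression; *him₁* does not c-command it, and no other NP shares its index, so Principle C is satisfied.
All principles are respected.

grammatical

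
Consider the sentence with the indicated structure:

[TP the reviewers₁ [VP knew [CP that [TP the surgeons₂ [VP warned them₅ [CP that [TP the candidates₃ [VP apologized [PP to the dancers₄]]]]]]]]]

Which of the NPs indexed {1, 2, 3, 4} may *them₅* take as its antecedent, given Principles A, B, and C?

{1}

*them* is a pronoun, so Principle B applies: it must be free in its binding domain.
Binding domain of *them₅*: the embedded TP, whose subject is the surgeons₂.
*the reviewers₁* c-commands the pronoun but from outside its binding domain, and is not c-commanded by it → coindexation permitted.
*the surgeons₂* c-commands the pronoun within its binding domain → coindexation would violate Principle B.
*the candidates₃*: the pronoun c-commands this R-expression → coindexation would violate Principle C on *the candidates₃*.
*the dancers₄*: the pronoun c-commands this R-expression → coindexation would violate Principle C on *the dancers₄*.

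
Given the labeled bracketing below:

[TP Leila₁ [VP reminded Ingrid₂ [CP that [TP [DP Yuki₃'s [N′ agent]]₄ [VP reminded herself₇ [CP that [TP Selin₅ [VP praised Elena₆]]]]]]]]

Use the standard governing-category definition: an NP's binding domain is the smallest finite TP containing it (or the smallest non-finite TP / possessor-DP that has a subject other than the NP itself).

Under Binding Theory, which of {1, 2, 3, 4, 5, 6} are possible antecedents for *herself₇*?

{4}

*herself* is an anaphor, so Principle A applies: it must be bound in its binding domain.
Binding domain of *herself₇*: the embedded TP, whose subject is [Yuki₃'s agent]₄.
*Leila₁* c-commands the anaphor but is outside its binding domain → cannot satisfy Principle A.
*Ingrid₂* c-commands the anaphor but is outside its binding domain → cannot satisfy Principle A.
*Yuki₃* does not c-command the anaphor → cannot bind it.
*[Yuki₃'s agent]₄* c-commands the anaphor within its binding domain → licit binder.
*Selin₅* does not c-command the anaphor → cannot bind it.
*Elena₆* does not c-command the anaphor → cannot bind it.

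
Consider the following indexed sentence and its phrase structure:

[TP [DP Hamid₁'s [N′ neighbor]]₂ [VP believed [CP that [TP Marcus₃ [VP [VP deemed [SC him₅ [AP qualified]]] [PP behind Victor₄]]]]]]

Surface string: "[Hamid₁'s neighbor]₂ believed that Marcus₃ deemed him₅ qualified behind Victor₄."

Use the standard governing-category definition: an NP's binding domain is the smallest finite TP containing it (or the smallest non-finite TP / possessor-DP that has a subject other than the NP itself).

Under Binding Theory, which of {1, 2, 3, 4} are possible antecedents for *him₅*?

{1, 2, 4}

*him* is a pronoun, so Principle B applies: it must be free in its binding domain.
Binding domain of *him₅*: the embedded TP, whose subject is Marcus₃.
*Hamid₁* and the pronoun do not c-command one another → neither Principle B nor Principle C is at stake; coindexation permitted.
*[Hamid₁'s neighbor]₂* c-commands the pronoun but from outside its binding domain, and is not c-commanded by it → coindexation permitted.
*Marcus₃* c-commands the pronoun within its binding domain → coindexation would violate Principle B.
*Victor₄* and the pronoun do not c-command one another → neither Principle B nor Principle C is at stake; coindexation permitted.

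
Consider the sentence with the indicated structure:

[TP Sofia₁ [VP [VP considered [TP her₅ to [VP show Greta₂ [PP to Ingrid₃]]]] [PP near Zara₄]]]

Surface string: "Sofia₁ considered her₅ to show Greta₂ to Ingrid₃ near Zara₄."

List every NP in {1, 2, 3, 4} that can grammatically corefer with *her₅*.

{4}

*her* is a pronoun, so Principle B applies: it must be free in its binding domain.
Binding domain of *her₅*: the matrix TP, whose subject is Sofia₁.
*Sofia₁* c-commands the pronoun within its binding domain → coindexation would violate Principle B.
*Greta₂*: the pronoun c-commands this R-expression → coindexation would violate Principle C on *Greta₂*.
*Ingrid₃*: the pronoun c-commands this R-expression → coindexation would violate Principle C on *Ingrid₃*.
*Zara₄* and the pronoun do not c-command one another → neither Principle B nor Principle C is at stake; coindexation permitted.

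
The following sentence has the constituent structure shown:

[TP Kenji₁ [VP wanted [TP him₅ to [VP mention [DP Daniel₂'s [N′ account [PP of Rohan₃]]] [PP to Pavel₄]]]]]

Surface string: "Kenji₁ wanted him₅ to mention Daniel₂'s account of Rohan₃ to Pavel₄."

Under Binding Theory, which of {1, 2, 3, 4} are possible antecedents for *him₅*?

none

*him* is a pronoun, so Principle B applies: it must be free in its binding domain.
Binding domain of *him₅*: the matrix TP, whose subject is Kenji₁.
*Kenji₁* c-commands the pronoun within its binding domain → coindexation would violate Principle B.
*Daniel₂*: the pronoun c-commands this R-expression → coindexation would violate Principle C on *Daniel₂*.
*Rohan₃*: the pronoun c-commands this R-expression → coindexation would violate Principle C on *Rohan₃*.
*Pavel₄*: the pronoun c-commands this R-expression → coindexation would violate Principle C on *Pavel₄*.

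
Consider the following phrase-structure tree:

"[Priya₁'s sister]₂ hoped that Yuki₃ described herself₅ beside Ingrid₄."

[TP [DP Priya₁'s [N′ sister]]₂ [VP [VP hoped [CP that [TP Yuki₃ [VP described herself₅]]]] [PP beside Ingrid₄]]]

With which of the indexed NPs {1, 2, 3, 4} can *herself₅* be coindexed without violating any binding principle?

*herself* is an anaphor, so Principle A applies: it must be bound in its binding domain.
Binding domain of *herself₅*: the embedded TP, whose subject is Yuki₃.
*Priya₁* does not c-command the anaphor → cannot bind it.
*[Priya₁'s sister]₂* c-commands the anaphor but is outside its binding domain → cannot satisfy Principle A.
*Yuki₃* c-commands the anaphor within its binding domain → licit binder.
*Ingrid₄* does not c-command the anaphor → cannot bind it.

{3}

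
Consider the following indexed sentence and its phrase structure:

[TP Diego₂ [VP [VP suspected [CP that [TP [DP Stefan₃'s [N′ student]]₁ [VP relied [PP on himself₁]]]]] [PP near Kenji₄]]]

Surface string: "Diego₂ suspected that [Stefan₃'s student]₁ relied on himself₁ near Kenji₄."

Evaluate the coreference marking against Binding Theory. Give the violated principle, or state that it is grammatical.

The two coindexed NPs are *[Stefan₃'s student]₁* and *himself₁*.
*himself₁* is an anaphor; its binding domain is the embedded TP, whose subject is [Stefan₃'s student]₁. *[Stefan₃'s student]₁* c-commands it within that domain and shares its index, so Principle A is satisfied.
*[Stefan₃'s student]₁* is an R-expression; *himself₁* does not c-command it, and no other NP shares its index, so Principle C is satisfied.
All principles are respected.

grammatical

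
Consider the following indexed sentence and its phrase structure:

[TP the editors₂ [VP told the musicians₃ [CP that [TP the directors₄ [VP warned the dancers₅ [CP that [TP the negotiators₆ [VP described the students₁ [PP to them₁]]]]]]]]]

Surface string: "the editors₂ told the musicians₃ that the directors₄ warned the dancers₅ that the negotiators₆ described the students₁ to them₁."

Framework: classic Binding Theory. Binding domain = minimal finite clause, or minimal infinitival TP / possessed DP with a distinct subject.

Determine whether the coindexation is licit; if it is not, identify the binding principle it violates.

The two coindexed NPs are *the students₁* and *them₁*.
*them₁* is a pronoun. Its binding domain is the embedded TP, whose subject is the negotiators₆.
*the students₁* c-commands it within that domain and carries the same index.
The pronoun is locally bound → Principle B violation.

Principle B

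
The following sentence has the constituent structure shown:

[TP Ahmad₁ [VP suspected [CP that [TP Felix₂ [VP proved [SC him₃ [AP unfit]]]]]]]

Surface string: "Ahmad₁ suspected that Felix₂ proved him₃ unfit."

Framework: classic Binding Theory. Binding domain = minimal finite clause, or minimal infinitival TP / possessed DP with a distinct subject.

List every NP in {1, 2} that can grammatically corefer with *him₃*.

*him* is a pronoun, so Principle B applies: it must be free in its binding domain.
Binding domain of *him₃*: the embedded TP, whose subject is Felix₂.
*Ahmad₁* c-commands the pronoun but from outside its binding domain, and is not c-commanded by it → coindexation permitted.
*Felix₂* c-commands the pronoun within its binding domain → coindexation would violate Principle B.

{1}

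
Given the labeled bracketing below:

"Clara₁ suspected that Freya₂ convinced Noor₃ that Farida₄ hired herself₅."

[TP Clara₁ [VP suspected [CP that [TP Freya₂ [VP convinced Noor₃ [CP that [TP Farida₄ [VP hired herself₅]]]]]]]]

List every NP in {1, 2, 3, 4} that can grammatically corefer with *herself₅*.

*herself* is an anaphor, so Principle A applies: it must be bound in its binding domain.
Binding domain of *herself₅*: the embedded TP, whose subject is Farida₄.
*Clara₁* c-commands the anaphor but is outside its binding domain → cannot satisfy Principle A.
*Freya₂* c-commands the anaphor but is outside its binding domain → cannot satisfy Principle A.
*Noor₃* c-commands the anaphor but is outside its binding domain → cannot satisfy Principle A.
*Farida₄* c-commands the anaphor within its binding domain → licit binder.

{4}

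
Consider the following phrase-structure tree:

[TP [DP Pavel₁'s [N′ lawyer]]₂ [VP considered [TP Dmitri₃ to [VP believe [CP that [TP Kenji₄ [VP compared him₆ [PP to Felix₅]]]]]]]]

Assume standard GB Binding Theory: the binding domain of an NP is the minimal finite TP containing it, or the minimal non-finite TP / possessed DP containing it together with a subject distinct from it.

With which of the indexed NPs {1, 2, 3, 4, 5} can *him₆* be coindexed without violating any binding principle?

{1, 2, 3}

*him* is a pronoun, so Principle B applies: it must be free in its binding domain.
Binding domain of *him₆*: the embedded TP, whose subject is Kenji₄.
*Pavel₁* and the pronoun do not c-command one another → neither Principle B nor Principle C is at stake; coindexation permitted.
*[Pavel₁'s lawyer]₂* c-commands the pronoun but from outside its binding domain, and is not c-commanded by it → coindexation permitted.
*Dmitri₃* c-commands the pronoun but from outside its binding domain, and is not c-commanded by it → coindexation permitted.
*Kenji₄* c-commands the pronoun within its binding domain → coindexation would violate Principle B.
*Felix₅*: the pronoun c-commands this R-expression → coindexation would violate Principle C on *Felix₅*.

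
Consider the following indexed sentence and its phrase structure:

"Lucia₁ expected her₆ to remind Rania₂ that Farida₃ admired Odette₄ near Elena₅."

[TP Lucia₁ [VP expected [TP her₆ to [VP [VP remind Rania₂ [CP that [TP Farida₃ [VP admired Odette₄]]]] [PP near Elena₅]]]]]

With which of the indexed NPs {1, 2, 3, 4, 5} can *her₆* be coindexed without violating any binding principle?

*her* is a pronoun, so Principle B applies: it must be free in its binding domain.
Binding domain of *her₆*: the matrix TP, whose subject is Lucia₁.
*Lucia₁* c-commands the pronoun within its binding domain → coindexation would violate Principle B.
*Rania₂*: the pronoun c-commands this R-expression → coindexation would violate Principle C on *Rania₂*.
*Farida₃*: the pronoun c-commands this R-expression → coindexation would violate Principle C on *Farida₃*.
*Odette₄*: the pronoun c-commands this R-expression → coindexation would violate Principle C on *Odette₄*.
*Elena₅*: the pronoun c-commands this R-expression → coindexation would violate Principle C on *Elena₅*.

none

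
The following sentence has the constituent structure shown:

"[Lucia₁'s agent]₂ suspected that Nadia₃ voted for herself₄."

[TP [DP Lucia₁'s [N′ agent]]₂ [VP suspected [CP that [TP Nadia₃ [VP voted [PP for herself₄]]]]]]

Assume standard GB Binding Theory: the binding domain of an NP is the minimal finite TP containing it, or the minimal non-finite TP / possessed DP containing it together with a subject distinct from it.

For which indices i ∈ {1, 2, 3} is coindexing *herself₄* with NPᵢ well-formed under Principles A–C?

{3}

*herself* is an anaphor, so Principle A applies: it must be bound in its binding domain.
Binding domain of *herself₄*: the embedded TP, whose subject is Nadia₃.
*Lucia₁* does not c-command the anaphor → cannot bind it.
*[Lucia₁'s agent]₂* c-commands the anaphor but is outside its binding domain → cannot satisfy Principle A.
*Nadia₃* c-commands the anaphor within its binding domain → licit binder.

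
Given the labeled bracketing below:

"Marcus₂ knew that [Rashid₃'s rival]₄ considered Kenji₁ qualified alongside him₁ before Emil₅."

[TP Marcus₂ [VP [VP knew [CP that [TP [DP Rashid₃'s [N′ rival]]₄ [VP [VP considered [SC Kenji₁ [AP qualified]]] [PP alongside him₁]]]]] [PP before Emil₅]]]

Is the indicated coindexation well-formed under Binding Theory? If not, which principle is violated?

The two coindexed NPs are *Kenji₁* and *him₁*.
*him₁* is a pronoun; its binding domain is the embedded TP, whose subject is [Rashid₃'s rival]₄. Within that domain it is c-commanded only by *[Rashid₃'s rival]₄*, which carries a different index — the pronoun is free locally, so Principle B holds.
*Kenji₁* is an R-expression; *him₁* does not c-command it, and no other NP shares its index, so Principle C is satisfied.
All principles are respected.

grammatical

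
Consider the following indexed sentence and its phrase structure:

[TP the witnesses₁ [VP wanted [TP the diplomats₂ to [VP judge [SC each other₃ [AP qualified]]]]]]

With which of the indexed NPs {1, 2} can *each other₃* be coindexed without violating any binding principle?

{2}

*each other* is an anaphor, so Principle A applies: it must be bound in its binding domain.
Binding domain of *each other₃*: the embedded TP, whose subject is the diplomats₂.
*the witnesses₁* c-commands the anaphor but is outside its binding domain → cannot satisfy Principle A.
*the diplomats₂* c-commands the anaphor within its binding domain → licit binder.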